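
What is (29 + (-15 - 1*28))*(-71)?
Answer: 994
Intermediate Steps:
(29 + (-15 - 1*28))*(-71) = (29 + (-15 - 28))*(-71) = (29 - 43)*(-71) = -14*(-71) = 994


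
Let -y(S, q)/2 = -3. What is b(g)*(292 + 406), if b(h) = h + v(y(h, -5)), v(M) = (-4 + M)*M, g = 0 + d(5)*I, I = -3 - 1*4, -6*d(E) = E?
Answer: 37343/3 ≈ 12448.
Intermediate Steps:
d(E) = -E/6
I = -7 (I = -3 - 4 = -7)
g = 35/6 (g = 0 - ⅙*5*(-7) = 0 - ⅚*(-7) = 0 + 35/6 = 35/6 ≈ 5.8333)
y(S, q) = 6 (y(S, q) = -2*(-3) = 6)
v(M) = M*(-4 + M)
b(h) = 12 + h (b(h) = h + 6*(-4 + 6) = h + 6*2 = h + 12 = 12 + h)
b(g)*(292 + 406) = (12 + 35/6)*(292 + 406) = (107/6)*698 = 37343/3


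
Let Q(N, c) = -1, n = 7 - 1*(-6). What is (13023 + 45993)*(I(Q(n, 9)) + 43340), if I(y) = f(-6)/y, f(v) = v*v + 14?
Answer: 2554802640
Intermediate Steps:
f(v) = 14 + v² (f(v) = v² + 14 = 14 + v²)
n = 13 (n = 7 + 6 = 13)
I(y) = 50/y (I(y) = (14 + (-6)²)/y = (14 + 36)/y = 50/y)
(13023 + 45993)*(I(Q(n, 9)) + 43340) = (13023 + 45993)*(50/(-1) + 43340) = 59016*(50*(-1) + 43340) = 59016*(-50 + 43340) = 59016*43290 = 2554802640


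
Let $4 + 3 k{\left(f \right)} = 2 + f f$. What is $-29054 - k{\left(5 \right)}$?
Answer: $- \frac{87185}{3} \approx -29062.0$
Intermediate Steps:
$k{\left(f \right)} = - \frac{2}{3} + \frac{f^{2}}{3}$ ($k{\left(f \right)} = - \frac{4}{3} + \frac{2 + f f}{3} = - \frac{4}{3} + \frac{2 + f^{2}}{3} = - \frac{4}{3} + \left(\frac{2}{3} + \frac{f^{2}}{3}\right) = - \frac{2}{3} + \frac{f^{2}}{3}$)
$-29054 - k{\left(5 \right)} = -29054 - \left(- \frac{2}{3} + \frac{5^{2}}{3}\right) = -29054 - \left(- \frac{2}{3} + \frac{1}{3} \cdot 25\right) = -29054 - \left(- \frac{2}{3} + \frac{25}{3}\right) = -29054 - \frac{23}{3} = - \frac{87185}{3}$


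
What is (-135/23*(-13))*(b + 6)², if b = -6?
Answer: 0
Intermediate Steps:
(-135/23*(-13))*(b + 6)² = (-135/23*(-13))*(-6 + 6)² = (-135*1/23*(-13))*0² = -135/23*(-13)*0 = (1755/23)*0 = 0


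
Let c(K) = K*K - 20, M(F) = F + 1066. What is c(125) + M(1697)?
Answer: 18368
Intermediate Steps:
M(F) = 1066 + F
c(K) = -20 + K² (c(K) = K² - 20 = -20 + K²)
c(125) + M(1697) = (-20 + 125²) + (1066 + 1697) = (-20 + 15625) + 2763 = 15605 + 2763 = 18368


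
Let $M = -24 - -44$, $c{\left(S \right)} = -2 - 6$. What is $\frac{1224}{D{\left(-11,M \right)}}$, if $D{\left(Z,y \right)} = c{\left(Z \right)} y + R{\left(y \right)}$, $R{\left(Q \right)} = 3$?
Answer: $- \frac{1224}{157} \approx -7.7962$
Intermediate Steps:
$c{\left(S \right)} = -8$ ($c{\left(S \right)} = -2 - 6 = -8$)
$M = 20$ ($M = -24 + 44 = 20$)
$D{\left(Z,y \right)} = 3 - 8 y$ ($D{\left(Z,y \right)} = - 8 y + 3 = 3 - 8 y$)
$\frac{1224}{D{\left(-11,M \right)}} = \frac{1224}{3 - 160} = \frac{1224}{-157} = 1224 \left(- \frac{1}{157}\right) = - \frac{1224}{157}$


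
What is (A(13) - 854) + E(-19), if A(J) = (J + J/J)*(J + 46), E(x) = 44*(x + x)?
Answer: -1700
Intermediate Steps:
E(x) = 88*x (E(x) = 44*(2*x) = 88*x)
A(J) = (1 + J)*(46 + J) (A(J) = (J + 1)*(46 + J) = (1 + J)*(46 + J))
(A(13) - 854) + E(-19) = ((46 + 13**2 + 47*13) - 854) + 88*(-19) = ((46 + 169 + 611) - 854) - 1672 = (826 - 854) - 1672 = -28 - 1672 = -1700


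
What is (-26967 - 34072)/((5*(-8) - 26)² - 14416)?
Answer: 61039/10060 ≈ 6.0675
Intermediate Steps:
(-26967 - 34072)/((5*(-8) - 26)² - 14416) = -61039/((-40 - 26)² - 14416) = -61039/((-66)² - 14416) = -61039/(4356 - 14416) = -61039/(-10060) = -61039*(-1/10060) = 61039/10060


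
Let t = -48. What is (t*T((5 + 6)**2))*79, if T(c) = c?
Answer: -458832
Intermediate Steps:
(t*T((5 + 6)**2))*79 = -48*(5 + 6)**2*79 = -48*11**2*79 = -48*121*79 = -5808*79 = -458832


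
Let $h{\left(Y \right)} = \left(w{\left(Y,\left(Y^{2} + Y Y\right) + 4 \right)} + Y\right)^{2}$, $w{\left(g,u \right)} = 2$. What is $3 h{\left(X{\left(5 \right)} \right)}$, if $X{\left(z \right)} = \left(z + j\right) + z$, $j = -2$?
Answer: $300$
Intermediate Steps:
$X{\left(z \right)} = -2 + 2 z$ ($X{\left(z \right)} = \left(z - 2\right) + z = \left(-2 + z\right) + z = -2 + 2 z$)
$h{\left(Y \right)} = \left(2 + Y\right)^{2}$
$3 h{\left(X{\left(5 \right)} \right)} = 3 \left(2 + \left(-2 + 2 \cdot 5\right)\right)^{2} = 3 \left(2 + \left(-2 + 10\right)\right)^{2} = 3 \left(2 + 8\right)^{2} = 3 \cdot 10^{2} = 3 \cdot 100 = 300$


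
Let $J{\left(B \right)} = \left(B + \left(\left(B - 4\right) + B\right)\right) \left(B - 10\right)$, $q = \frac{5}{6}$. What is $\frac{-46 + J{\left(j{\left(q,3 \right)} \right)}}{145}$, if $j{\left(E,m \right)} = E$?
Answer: $- \frac{129}{580} \approx -0.22241$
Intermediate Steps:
$q = \frac{5}{6}$ ($q = 5 \cdot \frac{1}{6} = \frac{5}{6} \approx 0.83333$)
$J{\left(B \right)} = \left(-10 + B\right) \left(-4 + 3 B\right)$ ($J{\left(B \right)} = \left(B + \left(\left(-4 + B\right) + B\right)\right) \left(-10 + B\right) = \left(B + \left(-4 + 2 B\right)\right) \left(-10 + B\right) = \left(-4 + 3 B\right) \left(-10 + B\right) = \left(-10 + B\right) \left(-4 + 3 B\right)$)
$\frac{-46 + J{\left(j{\left(q,3 \right)} \right)}}{145} = \frac{-46 + \left(40 - \frac{85}{3} + 3 \left(\frac{5}{6}\right)^{2}\right)}{145} = \frac{-46 + \left(40 - \frac{85}{3} + 3 \cdot \frac{25}{36}\right)}{145} = \frac{-46 + \left(40 - \frac{85}{3} + \frac{25}{12}\right)}{145} = \frac{-46 + \frac{55}{4}}{145} = \frac{1}{145} \left(- \frac{129}{4}\right) = - \frac{129}{580}$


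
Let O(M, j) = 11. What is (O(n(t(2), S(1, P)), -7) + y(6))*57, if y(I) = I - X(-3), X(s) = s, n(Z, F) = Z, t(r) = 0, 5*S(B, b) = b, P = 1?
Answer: 1140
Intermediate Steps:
S(B, b) = b/5
y(I) = 3 + I (y(I) = I - 1*(-3) = I + 3 = 3 + I)
(O(n(t(2), S(1, P)), -7) + y(6))*57 = (11 + (3 + 6))*57 = (11 + 9)*57 = 20*57 = 1140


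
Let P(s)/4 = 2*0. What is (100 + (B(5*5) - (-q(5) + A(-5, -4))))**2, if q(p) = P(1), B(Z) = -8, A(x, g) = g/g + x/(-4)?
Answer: 128881/16 ≈ 8055.1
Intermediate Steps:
P(s) = 0 (P(s) = 4*(2*0) = 4*0 = 0)
A(x, g) = 1 - x/4 (A(x, g) = 1 + x*(-1/4) = 1 - x/4)
q(p) = 0
(100 + (B(5*5) - (-q(5) + A(-5, -4))))**2 = (100 + (-8 - (-1*0 + (1 - 1/4*(-5)))))**2 = (100 + (-8 - (0 + (1 + 5/4))))**2 = (100 + (-8 - (0 + 9/4)))**2 = (100 + (-8 - 1*9/4))**2 = (100 + (-8 - 9/4))**2 = (100 - 41/4)**2 = (359/4)**2 = 128881/16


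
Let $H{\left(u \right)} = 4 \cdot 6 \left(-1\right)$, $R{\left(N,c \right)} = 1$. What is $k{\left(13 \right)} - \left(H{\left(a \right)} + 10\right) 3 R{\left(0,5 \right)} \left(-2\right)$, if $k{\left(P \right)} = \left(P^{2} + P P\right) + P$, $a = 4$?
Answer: $267$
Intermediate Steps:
$k{\left(P \right)} = P + 2 P^{2}$ ($k{\left(P \right)} = \left(P^{2} + P^{2}\right) + P = 2 P^{2} + P = P + 2 P^{2}$)
$H{\left(u \right)} = -24$ ($H{\left(u \right)} = 24 \left(-1\right) = -24$)
$k{\left(13 \right)} - \left(H{\left(a \right)} + 10\right) 3 R{\left(0,5 \right)} \left(-2\right) = 13 \left(1 + 2 \cdot 13\right) - \left(-24 + 10\right) 3 \cdot 1 \left(-2\right) = 13 \left(1 + 26\right) - - 14 \cdot 3 \left(-2\right) = 13 \cdot 27 - \left(-14\right) \left(-6\right) = 351 - 84 = 267$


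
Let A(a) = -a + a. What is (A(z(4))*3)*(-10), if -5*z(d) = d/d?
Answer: 0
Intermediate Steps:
z(d) = -1/5 (z(d) = -d/(5*d) = -1/5*1 = -1/5)
A(a) = 0
(A(z(4))*3)*(-10) = (0*3)*(-10) = 0*(-10) = 0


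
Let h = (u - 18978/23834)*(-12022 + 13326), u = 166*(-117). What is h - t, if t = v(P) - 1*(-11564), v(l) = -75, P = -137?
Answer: -301962662165/11917 ≈ -2.5339e+7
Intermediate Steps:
u = -19422
h = -301825747752/11917 (h = (-19422 - 18978/23834)*(-12022 + 13326) = (-19422 - 18978*1/23834)*1304 = (-19422 - 9489/11917)*1304 = -231461463/11917*1304 = -301825747752/11917 ≈ -2.5327e+7)
t = 11489 (t = -75 - 1*(-11564) = -75 + 11564 = 11489)
h - t = -301825747752/11917 - 1*11489 = -301825747752/11917 - 11489 = -301962662165/11917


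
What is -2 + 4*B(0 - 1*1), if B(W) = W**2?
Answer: 2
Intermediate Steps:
-2 + 4*B(0 - 1*1) = -2 + 4*(0 - 1*1)**2 = -2 + 4*(0 - 1)**2 = -2 + 4*(-1)**2 = -2 + 4*1 = -2 + 4 = 2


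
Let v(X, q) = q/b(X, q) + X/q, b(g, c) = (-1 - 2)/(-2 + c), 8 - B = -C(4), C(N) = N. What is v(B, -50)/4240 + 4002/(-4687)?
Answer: -788687683/745233000 ≈ -1.0583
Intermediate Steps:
B = 12 (B = 8 - (-1)*4 = 8 - 1*(-4) = 8 + 4 = 12)
b(g, c) = -3/(-2 + c)
v(X, q) = X/q + q*(2/3 - q/3) (v(X, q) = q/((-3/(-2 + q))) + X/q = q*(2/3 - q/3) + X/q = X/q + q*(2/3 - q/3))
v(B, -50)/4240 + 4002/(-4687) = ((12 + (1/3)*(-50)**2*(2 - 1*(-50)))/(-50))/4240 + 4002/(-4687) = -(12 + (1/3)*2500*(2 + 50))/50*(1/4240) + 4002*(-1/4687) = -(12 + (1/3)*2500*52)/50*(1/4240) - 4002/4687 = -(12 + 130000/3)/50*(1/4240) - 4002/4687 = -1/50*130036/3*(1/4240) - 4002/4687 = -65018/75*1/4240 - 4002/4687 = -32509/159000 - 4002/4687 = -788687683/745233000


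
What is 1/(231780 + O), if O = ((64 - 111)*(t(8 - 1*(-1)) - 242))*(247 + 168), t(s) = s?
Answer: 1/4776445 ≈ 2.0936e-7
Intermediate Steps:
O = 4544665 (O = ((64 - 111)*((8 - 1*(-1)) - 242))*(247 + 168) = -47*((8 + 1) - 242)*415 = -47*(9 - 242)*415 = -47*(-233)*415 = 10951*415 = 4544665)
1/(231780 + O) = 1/(231780 + 4544665) = 1/4776445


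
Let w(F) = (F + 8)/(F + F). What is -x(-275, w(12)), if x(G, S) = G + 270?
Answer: 5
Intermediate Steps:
w(F) = (8 + F)/(2*F) (w(F) = (8 + F)/((2*F)) = (8 + F)*(1/(2*F)) = (8 + F)/(2*F))
x(G, S) = 270 + G
-x(-275, w(12)) = -(270 - 275) = -1*(-5) = 5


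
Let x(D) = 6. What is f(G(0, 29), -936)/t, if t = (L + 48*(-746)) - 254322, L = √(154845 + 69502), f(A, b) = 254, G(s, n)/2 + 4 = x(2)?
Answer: -73693020/84175192553 - 254*√224347/84175192553 ≈ -0.00087690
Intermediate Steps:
G(s, n) = 4 (G(s, n) = -8 + 2*6 = -8 + 12 = 4)
L = √224347 ≈ 473.65
t = -290130 + √224347 (t = (√224347 + 48*(-746)) - 254322 = (√224347 - 35808) - 254322 = (-35808 + √224347) - 254322 = -290130 + √224347 ≈ -2.8966e+5)
f(G(0, 29), -936)/t = 254/(-290130 + √224347)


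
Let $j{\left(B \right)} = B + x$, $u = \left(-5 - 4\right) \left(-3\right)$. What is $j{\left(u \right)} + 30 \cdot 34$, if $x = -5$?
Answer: $1042$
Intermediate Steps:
$u = 27$ ($u = \left(-9\right) \left(-3\right) = 27$)
$j{\left(B \right)} = -5 + B$ ($j{\left(B \right)} = B - 5 = -5 + B$)
$j{\left(u \right)} + 30 \cdot 34 = \left(-5 + 27\right) + 30 \cdot 34 = 22 + 1020 = 1042$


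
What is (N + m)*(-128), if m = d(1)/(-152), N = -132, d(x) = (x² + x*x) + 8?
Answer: 321184/19 ≈ 16904.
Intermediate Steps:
d(x) = 8 + 2*x² (d(x) = (x² + x²) + 8 = 2*x² + 8 = 8 + 2*x²)
m = -5/76 (m = (8 + 2*1²)/(-152) = (8 + 2*1)*(-1/152) = (8 + 2)*(-1/152) = 10*(-1/152) = -5/76 ≈ -0.065789)
(N + m)*(-128) = (-132 - 5/76)*(-128) = -10037/76*(-128) = 321184/19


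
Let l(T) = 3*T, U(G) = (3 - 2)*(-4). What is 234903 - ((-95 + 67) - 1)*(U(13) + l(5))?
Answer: 235222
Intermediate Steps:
U(G) = -4 (U(G) = 1*(-4) = -4)
234903 - ((-95 + 67) - 1)*(U(13) + l(5)) = 234903 - ((-95 + 67) - 1)*(-4 + 3*5) = 234903 - (-28 - 1)*(-4 + 15) = 234903 - (-29)*11 = 234903 - 1*(-319) = 234903 + 319 = 235222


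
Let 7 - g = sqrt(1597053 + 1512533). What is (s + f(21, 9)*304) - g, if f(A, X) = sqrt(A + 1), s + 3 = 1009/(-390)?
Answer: -4909/390 + sqrt(3109586) + 304*sqrt(22) ≈ 3176.7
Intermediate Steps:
s = -2179/390 (s = -3 + 1009/(-390) = -3 + 1009*(-1/390) = -3 - 1009/390 = -2179/390 ≈ -5.5872)
f(A, X) = sqrt(1 + A)
g = 7 - sqrt(3109586) (g = 7 - sqrt(1597053 + 1512533) = 7 - sqrt(3109586) ≈ -1756.4)
(s + f(21, 9)*304) - g = (-2179/390 + sqrt(1 + 21)*304) - (7 - sqrt(3109586)) = (-2179/390 + sqrt(22)*304) + (-7 + sqrt(3109586)) = (-2179/390 + 304*sqrt(22)) + (-7 + sqrt(3109586)) = -4909/390 + sqrt(3109586) + 304*sqrt(22)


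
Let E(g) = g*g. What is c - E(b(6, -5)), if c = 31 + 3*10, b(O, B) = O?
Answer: 25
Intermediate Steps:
E(g) = g²
c = 61 (c = 31 + 30 = 61)
c - E(b(6, -5)) = 61 - 1*6² = 61 - 1*36 = 61 - 36 = 25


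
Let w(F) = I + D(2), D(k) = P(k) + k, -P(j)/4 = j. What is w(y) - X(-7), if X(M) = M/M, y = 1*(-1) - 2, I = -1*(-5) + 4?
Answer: 2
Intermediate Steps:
P(j) = -4*j
D(k) = -3*k (D(k) = -4*k + k = -3*k)
I = 9 (I = 5 + 4 = 9)
y = -3 (y = -1 - 2 = -3)
X(M) = 1
w(F) = 3 (w(F) = 9 - 3*2 = 9 - 6 = 3)
w(y) - X(-7) = 3 - 1*1 = 3 - 1 = 2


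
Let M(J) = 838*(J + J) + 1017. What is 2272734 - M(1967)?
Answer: -1024975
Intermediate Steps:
M(J) = 1017 + 1676*J (M(J) = 838*(2*J) + 1017 = 1676*J + 1017 = 1017 + 1676*J)
2272734 - M(1967) = 2272734 - (1017 + 1676*1967) = 2272734 - (1017 + 3296692) = 2272734 - 1*3297709 = 2272734 - 3297709 = -1024975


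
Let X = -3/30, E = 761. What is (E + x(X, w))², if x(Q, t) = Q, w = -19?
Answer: 57896881/100 ≈ 5.7897e+5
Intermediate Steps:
X = -⅒ (X = -3*1/30 = -⅒ ≈ -0.10000)
(E + x(X, w))² = (761 - ⅒)² = (7609/10)² = 57896881/100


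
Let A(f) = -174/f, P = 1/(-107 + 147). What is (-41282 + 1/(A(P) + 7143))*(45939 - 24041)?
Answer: -165430740290/183 ≈ -9.0399e+8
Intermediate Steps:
P = 1/40 ≈ 0.025000
(-41282 + 1/(A(P) + 7143))*(45939 - 24041) = (-41282 + 1/(-174/1/40 + 7143))*(45939 - 24041) = (-41282 + 1/(-174*40 + 7143))*21898 = (-41282 + 1/(-6960 + 7143))*21898 = (-41282 + 1/183)*21898 = -7554605/183*21898 = -165430740290/183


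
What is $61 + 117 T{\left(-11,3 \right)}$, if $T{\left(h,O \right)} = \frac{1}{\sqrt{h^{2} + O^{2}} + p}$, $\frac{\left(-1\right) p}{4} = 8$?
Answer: $\frac{8465}{149} - \frac{39 \sqrt{130}}{298} \approx 55.32$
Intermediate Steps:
$p = -32$ ($p = \left(-4\right) 8 = -32$)
$T{\left(h,O \right)} = \frac{1}{-32 + \sqrt{O^{2} + h^{2}}}$ ($T{\left(h,O \right)} = \frac{1}{\sqrt{h^{2} + O^{2}} - 32} = \frac{1}{\sqrt{O^{2} + h^{2}} - 32} = \frac{1}{-32 + \sqrt{O^{2} + h^{2}}}$)
$61 + 117 T{\left(-11,3 \right)} = 61 + \frac{117}{-32 + \sqrt{3^{2} + \left(-11\right)^{2}}} = 61 + \frac{117}{-32 + \sqrt{9 + 121}} = 61 + \frac{117}{-32 + \sqrt{130}}$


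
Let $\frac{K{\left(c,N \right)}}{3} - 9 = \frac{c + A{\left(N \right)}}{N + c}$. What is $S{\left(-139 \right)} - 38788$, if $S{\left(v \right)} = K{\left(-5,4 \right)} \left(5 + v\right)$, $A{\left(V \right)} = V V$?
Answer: $-37984$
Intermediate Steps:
$A{\left(V \right)} = V^{2}$
$K{\left(c,N \right)} = 27 + \frac{3 \left(c + N^{2}\right)}{N + c}$ ($K{\left(c,N \right)} = 27 + 3 \frac{c + N^{2}}{N + c} = 27 + \frac{3 \left(c + N^{2}\right)}{N + c}$)
$S{\left(v \right)} = -30 - 6 v$ ($S{\left(v \right)} = \frac{3 \left(4^{2} + 9 \cdot 4 + 10 \left(-5\right)\right)}{4 - 5} \left(5 + v\right) = \frac{3 \left(16 + 36 - 50\right)}{-1} \left(5 + v\right) = 3 \left(-1\right) 2 \left(5 + v\right) = - 6 \left(5 + v\right) = -30 - 6 v$)
$S{\left(-139 \right)} - 38788 = \left(-30 - -834\right) - 38788 = \left(-30 + 834\right) - 38788 = 804 - 38788 = -37984$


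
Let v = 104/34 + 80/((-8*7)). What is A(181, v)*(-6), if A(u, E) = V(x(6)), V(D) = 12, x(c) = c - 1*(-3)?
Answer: -72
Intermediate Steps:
v = 194/119 (v = 104*(1/34) + 80/(-56) = 52/17 + 80*(-1/56) = 52/17 - 10/7 = 194/119 ≈ 1.6303)
x(c) = 3 + c (x(c) = c + 3 = 3 + c)
A(u, E) = 12
A(181, v)*(-6) = 12*(-6) = -72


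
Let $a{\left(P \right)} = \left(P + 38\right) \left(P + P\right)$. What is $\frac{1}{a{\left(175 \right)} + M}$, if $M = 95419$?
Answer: $\frac{1}{169969} \approx 5.8834 \cdot 10^{-6}$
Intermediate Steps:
$a{\left(P \right)} = 2 P \left(38 + P\right)$ ($a{\left(P \right)} = \left(38 + P\right) 2 P = 2 P \left(38 + P\right)$)
$\frac{1}{a{\left(175 \right)} + M} = \frac{1}{2 \cdot 175 \left(38 + 175\right) + 95419} = \frac{1}{2 \cdot 175 \cdot 213 + 95419} = \frac{1}{74550 + 95419} = \frac{1}{169969}$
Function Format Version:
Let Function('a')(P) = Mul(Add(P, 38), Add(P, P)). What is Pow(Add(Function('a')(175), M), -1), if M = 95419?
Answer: Rational(1, 169969) ≈ 5.8834e-6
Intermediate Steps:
Function('a')(P) = Mul(2, P, Add(38, P)) (Function('a')(P) = Mul(Add(38, P), Mul(2, P)) = Mul(2, P, Add(38, P)))
Pow(Add(Function('a')(175), M), -1) = Pow(Add(Mul(2, 175, Add(38, 175)), 95419), -1) = Pow(Add(Mul(2, 175, 213), 95419), -1) = Pow(Add(74550, 95419), -1) = Pow(169969, -1) = Rational(1, 169969)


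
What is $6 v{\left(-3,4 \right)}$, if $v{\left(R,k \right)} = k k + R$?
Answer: $78$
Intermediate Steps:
$v{\left(R,k \right)} = R + k^{2}$ ($v{\left(R,k \right)} = k^{2} + R = R + k^{2}$)
$6 v{\left(-3,4 \right)} = 6 \left(-3 + 4^{2}\right) = 6 \left(-3 + 16\right) = 6 \cdot 13 = 78$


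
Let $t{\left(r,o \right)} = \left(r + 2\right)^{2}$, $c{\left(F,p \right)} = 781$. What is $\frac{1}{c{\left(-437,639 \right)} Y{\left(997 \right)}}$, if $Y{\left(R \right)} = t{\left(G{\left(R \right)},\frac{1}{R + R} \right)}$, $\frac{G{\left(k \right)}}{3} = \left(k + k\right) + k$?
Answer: $\frac{1}{62910038125} \approx 1.5896 \cdot 10^{-11}$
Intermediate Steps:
$G{\left(k \right)} = 9 k$ ($G{\left(k \right)} = 3 \left(\left(k + k\right) + k\right) = 3 \left(2 k + k\right) = 3 \cdot 3 k = 9 k$)
$t{\left(r,o \right)} = \left(2 + r\right)^{2}$
$Y{\left(R \right)} = \left(2 + 9 R\right)^{2}$
$\frac{1}{c{\left(-437,639 \right)} Y{\left(997 \right)}} = \frac{1}{781 \left(2 + 9 \cdot 997\right)^{2}} = \frac{1}{781 \left(2 + 8973\right)^{2}} = \frac{1}{781 \cdot 8975^{2}} = \frac{1}{781 \cdot 80550625} = \frac{1}{781} \cdot \frac{1}{80550625} = \frac{1}{62910038125}$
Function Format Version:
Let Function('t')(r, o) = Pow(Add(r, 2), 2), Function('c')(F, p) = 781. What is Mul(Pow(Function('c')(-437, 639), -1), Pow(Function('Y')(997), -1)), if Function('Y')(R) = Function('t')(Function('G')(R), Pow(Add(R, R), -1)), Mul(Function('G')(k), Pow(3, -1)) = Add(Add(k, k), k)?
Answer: Rational(1, 62910038125) ≈ 1.5896e-11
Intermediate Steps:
Function('G')(k) = Mul(9, k) (Function('G')(k) = Mul(3, Add(Add(k, k), k)) = Mul(3, Add(Mul(2, k), k)) = Mul(3, Mul(3, k)) = Mul(9, k))
Function('t')(r, o) = Pow(Add(2, r), 2)
Function('Y')(R) = Pow(Add(2, Mul(9, R)), 2)
Mul(Pow(Function('c')(-437, 639), -1), Pow(Function('Y')(997), -1)) = Mul(Pow(781, -1), Pow(Pow(Add(2, Mul(9, 997)), 2), -1)) = Mul(Rational(1, 781), Pow(Pow(Add(2, 8973), 2), -1)) = Mul(Rational(1, 781), Pow(Pow(8975, 2), -1)) = Mul(Rational(1, 781), Pow(80550625, -1)) = Mul(Rational(1, 781), Rational(1, 80550625)) = Rational(1, 62910038125)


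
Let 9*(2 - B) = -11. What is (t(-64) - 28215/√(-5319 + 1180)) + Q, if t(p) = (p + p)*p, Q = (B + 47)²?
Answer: 867856/81 + 28215*I*√4139/4139 ≈ 10714.0 + 438.56*I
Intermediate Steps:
B = 29/9 (B = 2 - ⅑*(-11) = 2 + 11/9 = 29/9 ≈ 3.2222)
Q = 204304/81 (Q = (29/9 + 47)² = (452/9)² = 204304/81 ≈ 2522.3)
t(p) = 2*p² (t(p) = (2*p)*p = 2*p²)
(t(-64) - 28215/√(-5319 + 1180)) + Q = (2*(-64)² - 28215/√(-5319 + 1180)) + 204304/81 = (2*4096 - 28215*(-I*√4139/4139)) + 204304/81 = (8192 - 28215*(-I*√4139/4139)) + 204304/81 = (8192 - (-28215)*I*√4139/4139) + 204304/81 = (8192 + 28215*I*√4139/4139) + 204304/81 = 867856/81 + 28215*I*√4139/4139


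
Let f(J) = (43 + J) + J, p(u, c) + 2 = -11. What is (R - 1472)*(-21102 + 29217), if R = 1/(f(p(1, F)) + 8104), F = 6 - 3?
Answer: -32335870255/2707 ≈ -1.1945e+7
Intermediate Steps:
F = 3
p(u, c) = -13 (p(u, c) = -2 - 11 = -13)
f(J) = 43 + 2*J
R = 1/8121 (R = 1/((43 + 2*(-13)) + 8104) = 1/((43 - 26) + 8104) = 1/(17 + 8104) = 1/8121 ≈ 0.00012314)
(R - 1472)*(-21102 + 29217) = (1/8121 - 1472)*(-21102 + 29217) = -11954111/8121*8115 = -32335870255/2707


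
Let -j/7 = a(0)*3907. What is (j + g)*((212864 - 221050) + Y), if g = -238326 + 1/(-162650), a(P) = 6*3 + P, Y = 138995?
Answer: -15544477069611609/162650 ≈ -9.5570e+10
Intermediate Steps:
a(P) = 18 + P
j = -492282 (j = -7*(18 + 0)*3907 = -126*3907 = -7*70326 = -492282)
g = -38763723901/162650 (g = -238326 - 1/162650 = -38763723901/162650 ≈ -2.3833e+5)
(j + g)*((212864 - 221050) + Y) = (-492282 - 38763723901/162650)*((212864 - 221050) + 138995) = -118833391201*(-8186 + 138995)/162650 = -118833391201/162650*130809 = -15544477069611609/162650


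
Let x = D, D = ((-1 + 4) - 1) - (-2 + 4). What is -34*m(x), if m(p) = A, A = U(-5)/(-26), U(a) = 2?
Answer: 34/13 ≈ 2.6154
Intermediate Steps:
D = 0 (D = (3 - 1) - 1*2 = 2 - 2 = 0)
x = 0
A = -1/13 (A = 2/(-26) = 2*(-1/26) = -1/13 ≈ -0.076923)
m(p) = -1/13
-34*m(x) = -34*(-1/13) = 34/13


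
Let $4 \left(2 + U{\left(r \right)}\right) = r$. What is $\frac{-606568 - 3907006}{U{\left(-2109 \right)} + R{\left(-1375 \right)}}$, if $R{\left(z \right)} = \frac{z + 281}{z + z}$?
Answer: $\frac{24824657000}{2908687} \approx 8534.7$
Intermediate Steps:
$R{\left(z \right)} = \frac{281 + z}{2 z}$
$U{\left(r \right)} = -2 + \frac{r}{4}$
$\frac{-606568 - 3907006}{U{\left(-2109 \right)} + R{\left(-1375 \right)}} = \frac{-606568 - 3907006}{\left(-2 + \frac{1}{4} \left(-2109\right)\right) + \frac{281 - 1375}{2 \left(-1375\right)}} = - \frac{4513574}{\left(-2 - \frac{2109}{4}\right) + \frac{1}{2} \left(- \frac{1}{1375}\right) \left(-1094\right)} = - \frac{4513574}{- \frac{2117}{4} + \frac{547}{1375}} = - \frac{4513574}{- \frac{2908687}{5500}} = \left(-4513574\right) \left(- \frac{5500}{2908687}\right) = \frac{24824657000}{2908687}$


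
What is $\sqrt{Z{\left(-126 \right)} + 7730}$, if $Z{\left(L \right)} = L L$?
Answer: $\sqrt{23606} \approx 153.64$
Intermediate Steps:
$Z{\left(L \right)} = L^{2}$
$\sqrt{Z{\left(-126 \right)} + 7730} = \sqrt{\left(-126\right)^{2} + 7730} = \sqrt{15876 + 7730} = \sqrt{23606}$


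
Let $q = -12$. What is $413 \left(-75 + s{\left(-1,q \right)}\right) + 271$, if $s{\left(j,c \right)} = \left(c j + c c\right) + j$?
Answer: $33311$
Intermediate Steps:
$s{\left(j,c \right)} = j + c^{2} + c j$ ($s{\left(j,c \right)} = \left(c j + c^{2}\right) + j = \left(c^{2} + c j\right) + j = j + c^{2} + c j$)
$413 \left(-75 + s{\left(-1,q \right)}\right) + 271 = 413 \left(-75 - \left(-11 - 144\right)\right) + 271 = 413 \left(-75 + \left(-1 + 144 + 12\right)\right) + 271 = 413 \left(-75 + 155\right) + 271 = 413 \cdot 80 + 271 = 33040 + 271 = 33311$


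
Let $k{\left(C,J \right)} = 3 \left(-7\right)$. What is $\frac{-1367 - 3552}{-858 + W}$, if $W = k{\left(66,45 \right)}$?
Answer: $\frac{4919}{879} \approx 5.5961$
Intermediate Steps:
$k{\left(C,J \right)} = -21$
$W = -21$
$\frac{-1367 - 3552}{-858 + W} = \frac{-1367 - 3552}{-858 - 21} = - \frac{4919}{-879} = \left(-4919\right) \left(- \frac{1}{879}\right) = \frac{4919}{879}$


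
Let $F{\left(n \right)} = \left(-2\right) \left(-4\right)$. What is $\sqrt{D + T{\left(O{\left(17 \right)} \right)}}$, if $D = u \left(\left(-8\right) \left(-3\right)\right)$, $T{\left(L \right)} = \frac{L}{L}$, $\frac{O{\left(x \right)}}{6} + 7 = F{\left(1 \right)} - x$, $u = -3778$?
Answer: $i \sqrt{90671} \approx 301.12 i$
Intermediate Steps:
$F{\left(n \right)} = 8$
$O{\left(x \right)} = 6 - 6 x$ ($O{\left(x \right)} = -42 + 6 \left(8 - x\right) = -42 - \left(-48 + 6 x\right) = 6 - 6 x$)
$T{\left(L \right)} = 1$
$D = -90672$ ($D = - 3778 \left(\left(-8\right) \left(-3\right)\right) = \left(-3778\right) 24 = -90672$)
$\sqrt{D + T{\left(O{\left(17 \right)} \right)}} = \sqrt{-90672 + 1} = \sqrt{-90671} = i \sqrt{90671}$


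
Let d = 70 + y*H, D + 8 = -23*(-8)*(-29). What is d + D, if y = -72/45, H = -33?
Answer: -26106/5 ≈ -5221.2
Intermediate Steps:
y = -8/5 (y = -72*1/45 = -8/5 ≈ -1.6000)
D = -5344 (D = -8 - 23*(-8)*(-29) = -8 + 184*(-29) = -8 - 5336 = -5344)
d = 614/5 (d = 70 - 8/5*(-33) = 70 + 264/5 = 614/5 ≈ 122.80)
d + D = 614/5 - 5344 = -26106/5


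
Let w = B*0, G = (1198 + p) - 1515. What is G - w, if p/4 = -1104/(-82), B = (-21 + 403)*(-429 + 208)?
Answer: -10789/41 ≈ -263.15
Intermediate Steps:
B = -84422 (B = 382*(-221) = -84422)
p = 2208/41 (p = 4*(-1104/(-82)) = 4*(-1104*(-1/82)) = 4*(552/41) = 2208/41 ≈ 53.854)
G = -10789/41 (G = (1198 + 2208/41) - 1515 = 51326/41 - 1515 = -10789/41 ≈ -263.15)
w = 0 (w = -84422*0 = 0)
G - w = -10789/41 - 1*0 = -10789/41 + 0 = -10789/41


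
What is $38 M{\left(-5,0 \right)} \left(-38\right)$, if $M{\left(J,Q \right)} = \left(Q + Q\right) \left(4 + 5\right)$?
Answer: $0$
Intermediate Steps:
$M{\left(J,Q \right)} = 18 Q$ ($M{\left(J,Q \right)} = 2 Q 9 = 18 Q$)
$38 M{\left(-5,0 \right)} \left(-38\right) = 38 \cdot 18 \cdot 0 \left(-38\right) = 38 \cdot 0 \left(-38\right) = 0 \left(-38\right) = 0$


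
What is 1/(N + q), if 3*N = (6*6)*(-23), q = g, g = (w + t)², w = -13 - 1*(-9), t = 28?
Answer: 1/300 ≈ 0.0033333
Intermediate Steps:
w = -4 (w = -13 + 9 = -4)
g = 576 (g = (-4 + 28)² = 24² = 576)
q = 576
N = -276 (N = ((6*6)*(-23))/3 = (36*(-23))/3 = (⅓)*(-828) = -276)
1/(N + q) = 1/(-276 + 576) = 1/300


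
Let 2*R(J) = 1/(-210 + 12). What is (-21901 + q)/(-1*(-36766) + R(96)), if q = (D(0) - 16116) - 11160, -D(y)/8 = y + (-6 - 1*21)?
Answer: -19388556/14559335 ≈ -1.3317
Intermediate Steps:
D(y) = 216 - 8*y (D(y) = -8*(y + (-6 - 1*21)) = -8*(y + (-6 - 21)) = -8*(y - 27) = -8*(-27 + y) = 216 - 8*y)
R(J) = -1/396 (R(J) = 1/(2*(-210 + 12)) = (½)/(-198) = (½)*(-1/198) = -1/396)
q = -27060 (q = ((216 - 8*0) - 16116) - 11160 = ((216 + 0) - 16116) - 11160 = (216 - 16116) - 11160 = -15900 - 11160 = -27060)
(-21901 + q)/(-1*(-36766) + R(96)) = (-21901 - 27060)/(-1*(-36766) - 1/396) = -48961/(36766 - 1/396) = -48961/14559335/396 = -48961*396/14559335 = -19388556/14559335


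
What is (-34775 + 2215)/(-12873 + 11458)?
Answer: 6512/283 ≈ 23.011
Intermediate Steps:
(-34775 + 2215)/(-12873 + 11458) = -32560/(-1415) = -32560*(-1/1415) = 6512/283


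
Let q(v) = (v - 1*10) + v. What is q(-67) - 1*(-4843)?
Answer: 4699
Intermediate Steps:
q(v) = -10 + 2*v (q(v) = (v - 10) + v = (-10 + v) + v = -10 + 2*v)
q(-67) - 1*(-4843) = (-10 + 2*(-67)) - 1*(-4843) = (-10 - 134) + 4843 = -144 + 4843 = 4699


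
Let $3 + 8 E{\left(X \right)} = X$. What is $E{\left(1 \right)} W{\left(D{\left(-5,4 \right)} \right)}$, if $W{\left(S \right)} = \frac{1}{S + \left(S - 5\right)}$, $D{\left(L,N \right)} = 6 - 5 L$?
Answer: $- \frac{1}{228} \approx -0.004386$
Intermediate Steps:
$W{\left(S \right)} = \frac{1}{-5 + 2 S}$ ($W{\left(S \right)} = \frac{1}{S + \left(S - 5\right)} = \frac{1}{S + \left(-5 + S\right)} = \frac{1}{-5 + 2 S}$)
$E{\left(X \right)} = - \frac{3}{8} + \frac{X}{8}$
$E{\left(1 \right)} W{\left(D{\left(-5,4 \right)} \right)} = \frac{- \frac{3}{8} + \frac{1}{8} \cdot 1}{-5 + 2 \left(6 - -25\right)} = \frac{- \frac{3}{8} + \frac{1}{8}}{-5 + 2 \left(6 + 25\right)} = - \frac{1}{4 \left(-5 + 2 \cdot 31\right)} = - \frac{1}{4 \left(-5 + 62\right)} = - \frac{1}{4 \cdot 57} = \left(- \frac{1}{4}\right) \frac{1}{57} = - \frac{1}{228}$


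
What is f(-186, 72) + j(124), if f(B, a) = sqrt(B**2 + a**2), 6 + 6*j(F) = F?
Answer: 59/3 + 6*sqrt(1105) ≈ 219.12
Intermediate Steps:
j(F) = -1 + F/6
f(-186, 72) + j(124) = sqrt((-186)**2 + 72**2) + (-1 + (1/6)*124) = sqrt(34596 + 5184) + (-1 + 62/3) = sqrt(39780) + 59/3 = 6*sqrt(1105) + 59/3 = 59/3 + 6*sqrt(1105)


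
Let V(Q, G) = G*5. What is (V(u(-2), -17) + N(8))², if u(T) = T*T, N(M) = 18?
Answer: 4489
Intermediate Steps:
u(T) = T²
V(Q, G) = 5*G
(V(u(-2), -17) + N(8))² = (5*(-17) + 18)² = (-85 + 18)² = (-67)² = 4489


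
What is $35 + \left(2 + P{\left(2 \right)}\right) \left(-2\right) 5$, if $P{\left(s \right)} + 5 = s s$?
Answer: $25$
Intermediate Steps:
$P{\left(s \right)} = -5 + s^{2}$ ($P{\left(s \right)} = -5 + s s = -5 + s^{2}$)
$35 + \left(2 + P{\left(2 \right)}\right) \left(-2\right) 5 = 35 + \left(2 - \left(5 - 2^{2}\right)\right) \left(-2\right) 5 = 35 + \left(2 + \left(-5 + 4\right)\right) \left(-2\right) 5 = 35 + \left(2 - 1\right) \left(-2\right) 5 = 35 + 1 \left(-2\right) 5 = 35 - 10 = 25$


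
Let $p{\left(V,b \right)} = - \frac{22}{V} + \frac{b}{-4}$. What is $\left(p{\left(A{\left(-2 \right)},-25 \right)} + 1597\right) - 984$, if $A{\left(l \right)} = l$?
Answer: $\frac{2521}{4} \approx 630.25$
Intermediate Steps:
$p{\left(V,b \right)} = - \frac{22}{V} - \frac{b}{4}$ ($p{\left(V,b \right)} = - \frac{22}{V} + b \left(- \frac{1}{4}\right) = - \frac{22}{V} - \frac{b}{4}$)
$\left(p{\left(A{\left(-2 \right)},-25 \right)} + 1597\right) - 984 = \left(\left(- \frac{22}{-2} - - \frac{25}{4}\right) + 1597\right) - 984 = \left(\left(\left(-22\right) \left(- \frac{1}{2}\right) + \frac{25}{4}\right) + 1597\right) - 984 = \left(\left(11 + \frac{25}{4}\right) + 1597\right) - 984 = \left(\frac{69}{4} + 1597\right) - 984 = \frac{6457}{4} - 984 = \frac{2521}{4}$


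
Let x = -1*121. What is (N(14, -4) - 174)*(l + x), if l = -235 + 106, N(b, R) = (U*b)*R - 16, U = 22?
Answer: 355500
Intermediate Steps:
N(b, R) = -16 + 22*R*b (N(b, R) = (22*b)*R - 16 = 22*R*b - 16 = -16 + 22*R*b)
x = -121
l = -129
(N(14, -4) - 174)*(l + x) = ((-16 + 22*(-4)*14) - 174)*(-129 - 121) = ((-16 - 1232) - 174)*(-250) = (-1248 - 174)*(-250) = -1422*(-250) = 355500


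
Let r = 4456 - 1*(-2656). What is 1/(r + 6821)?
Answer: 1/13933 ≈ 7.1772e-5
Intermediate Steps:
r = 7112 (r = 4456 + 2656 = 7112)
1/(r + 6821) = 1/(7112 + 6821) = 1/13933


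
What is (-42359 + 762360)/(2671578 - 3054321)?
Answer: -720001/382743 ≈ -1.8812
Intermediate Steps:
(-42359 + 762360)/(2671578 - 3054321) = 720001/(-382743) = 720001*(-1/382743) = -720001/382743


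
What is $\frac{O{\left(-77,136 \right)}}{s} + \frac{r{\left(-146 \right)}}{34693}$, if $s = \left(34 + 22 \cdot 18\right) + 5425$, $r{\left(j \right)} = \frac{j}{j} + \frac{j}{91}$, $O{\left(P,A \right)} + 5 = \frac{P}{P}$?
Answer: $- \frac{12950277}{18484603865} \approx -0.0007006$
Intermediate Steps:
$O{\left(P,A \right)} = -4$ ($O{\left(P,A \right)} = -5 + \frac{P}{P} = -5 + 1 = -4$)
$r{\left(j \right)} = 1 + \frac{j}{91}$ ($r{\left(j \right)} = 1 + j \frac{1}{91} = 1 + \frac{j}{91}$)
$s = 5855$ ($s = \left(34 + 396\right) + 5425 = 430 + 5425 = 5855$)
$\frac{O{\left(-77,136 \right)}}{s} + \frac{r{\left(-146 \right)}}{34693} = - \frac{4}{5855} + \frac{1 + \frac{1}{91} \left(-146\right)}{34693} = \left(-4\right) \frac{1}{5855} + \left(1 - \frac{146}{91}\right) \frac{1}{34693} = - \frac{4}{5855} - \frac{55}{3157063} = - \frac{12950277}{18484603865}$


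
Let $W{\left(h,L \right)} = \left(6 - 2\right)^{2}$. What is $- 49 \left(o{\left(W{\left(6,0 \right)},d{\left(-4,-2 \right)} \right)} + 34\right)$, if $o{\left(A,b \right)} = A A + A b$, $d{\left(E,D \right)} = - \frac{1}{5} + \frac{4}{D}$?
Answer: $- \frac{62426}{5} \approx -12485.0$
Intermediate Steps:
$W{\left(h,L \right)} = 16$ ($W{\left(h,L \right)} = 4^{2} = 16$)
$d{\left(E,D \right)} = - \frac{1}{5} + \frac{4}{D}$ ($d{\left(E,D \right)} = \left(-1\right) \frac{1}{5} + \frac{4}{D} = - \frac{1}{5} + \frac{4}{D}$)
$o{\left(A,b \right)} = A^{2} + A b$
$- 49 \left(o{\left(W{\left(6,0 \right)},d{\left(-4,-2 \right)} \right)} + 34\right) = - 49 \left(16 \left(16 + \frac{20 - -2}{5 \left(-2\right)}\right) + 34\right) = - 49 \left(16 \left(16 + \frac{1}{5} \left(- \frac{1}{2}\right) \left(20 + 2\right)\right) + 34\right) = - 49 \left(16 \left(16 + \frac{1}{5} \left(- \frac{1}{2}\right) 22\right) + 34\right) = - 49 \left(16 \left(16 - \frac{11}{5}\right) + 34\right) = - 49 \left(16 \cdot \frac{69}{5} + 34\right) = - 49 \left(\frac{1104}{5} + 34\right) = \left(-49\right) \frac{1274}{5} = - \frac{62426}{5}$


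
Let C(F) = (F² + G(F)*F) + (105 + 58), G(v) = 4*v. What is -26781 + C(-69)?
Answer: -2813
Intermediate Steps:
C(F) = 163 + 5*F² (C(F) = (F² + (4*F)*F) + (105 + 58) = (F² + 4*F²) + 163 = 5*F² + 163 = 163 + 5*F²)
-26781 + C(-69) = -26781 + (163 + 5*(-69)²) = -26781 + (163 + 5*4761) = -26781 + (163 + 23805) = -26781 + 23968 = -2813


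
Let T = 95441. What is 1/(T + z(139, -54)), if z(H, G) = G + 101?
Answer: 1/95488 ≈ 1.0473e-5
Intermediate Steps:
z(H, G) = 101 + G
1/(T + z(139, -54)) = 1/(95441 + (101 - 54)) = 1/(95441 + 47) = 1/95488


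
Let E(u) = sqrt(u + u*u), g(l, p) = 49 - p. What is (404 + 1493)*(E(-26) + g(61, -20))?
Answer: 130893 + 9485*sqrt(26) ≈ 1.7926e+5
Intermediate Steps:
E(u) = sqrt(u + u**2)
(404 + 1493)*(E(-26) + g(61, -20)) = (404 + 1493)*(sqrt(-26*(1 - 26)) + (49 - 1*(-20))) = 1897*(sqrt(-26*(-25)) + (49 + 20)) = 1897*(sqrt(650) + 69) = 1897*(5*sqrt(26) + 69) = 1897*(69 + 5*sqrt(26)) = 130893 + 9485*sqrt(26)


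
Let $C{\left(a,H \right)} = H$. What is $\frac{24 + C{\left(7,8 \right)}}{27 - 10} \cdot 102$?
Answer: $192$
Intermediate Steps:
$\frac{24 + C{\left(7,8 \right)}}{27 - 10} \cdot 102 = \frac{24 + 8}{27 - 10} \cdot 102 = \frac{32}{17} \cdot 102 = 192$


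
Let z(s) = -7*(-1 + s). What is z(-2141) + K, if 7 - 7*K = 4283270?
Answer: -4178305/7 ≈ -5.9690e+5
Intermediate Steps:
K = -4283263/7 (K = 1 - ⅐*4283270 = 1 - 4283270/7 = -4283263/7 ≈ -6.1190e+5)
z(s) = 7 - 7*s
z(-2141) + K = (7 - 7*(-2141)) - 4283263/7 = (7 + 14987) - 4283263/7 = 14994 - 4283263/7 = -4178305/7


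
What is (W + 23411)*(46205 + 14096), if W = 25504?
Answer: 2949623415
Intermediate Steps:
(W + 23411)*(46205 + 14096) = (25504 + 23411)*(46205 + 14096) = 48915*60301 = 2949623415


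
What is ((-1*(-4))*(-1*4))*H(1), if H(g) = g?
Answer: -16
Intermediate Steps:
((-1*(-4))*(-1*4))*H(1) = ((-1*(-4))*(-1*4))*1 = (4*(-4))*1 = -16*1 = -16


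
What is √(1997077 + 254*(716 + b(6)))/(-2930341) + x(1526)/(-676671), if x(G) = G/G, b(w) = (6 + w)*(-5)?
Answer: -1/676671 - √2163701/2930341 ≈ -0.00050345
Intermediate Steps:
b(w) = -30 - 5*w
x(G) = 1
√(1997077 + 254*(716 + b(6)))/(-2930341) + x(1526)/(-676671) = √(1997077 + 254*(716 + (-30 - 5*6)))/(-2930341) + 1/(-676671) = √(1997077 + 254*(716 + (-30 - 30)))*(-1/2930341) + 1*(-1/676671) = √(1997077 + 254*(716 - 60))*(-1/2930341) - 1/676671 = √(1997077 + 254*656)*(-1/2930341) - 1/676671 = √(1997077 + 166624)*(-1/2930341) - 1/676671 = √2163701*(-1/2930341) - 1/676671 = -√2163701/2930341 - 1/676671 = -1/676671 - √2163701/2930341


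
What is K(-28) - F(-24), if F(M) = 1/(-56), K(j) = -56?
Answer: -3135/56 ≈ -55.982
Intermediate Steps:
F(M) = -1/56
K(-28) - F(-24) = -56 - 1*(-1/56) = -56 + 1/56 = -3135/56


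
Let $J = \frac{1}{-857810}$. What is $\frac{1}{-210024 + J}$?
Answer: $- \frac{857810}{180160687441} \approx -4.7614 \cdot 10^{-6}$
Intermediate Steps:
$J = - \frac{1}{857810} \approx -1.1658 \cdot 10^{-6}$
$\frac{1}{-210024 + J} = \frac{1}{-210024 - \frac{1}{857810}} = \frac{1}{- \frac{180160687441}{857810}} = - \frac{857810}{180160687441}$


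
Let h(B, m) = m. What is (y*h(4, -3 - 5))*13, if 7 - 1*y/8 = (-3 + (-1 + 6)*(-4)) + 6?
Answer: -19968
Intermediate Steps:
y = 192 (y = 56 - 8*((-3 + (-1 + 6)*(-4)) + 6) = 56 - 8*((-3 + 5*(-4)) + 6) = 56 - 8*((-3 - 20) + 6) = 56 - 8*(-23 + 6) = 56 - 8*(-17) = 56 + 136 = 192)
(y*h(4, -3 - 5))*13 = (192*(-3 - 5))*13 = (192*(-8))*13 = -1536*13 = -19968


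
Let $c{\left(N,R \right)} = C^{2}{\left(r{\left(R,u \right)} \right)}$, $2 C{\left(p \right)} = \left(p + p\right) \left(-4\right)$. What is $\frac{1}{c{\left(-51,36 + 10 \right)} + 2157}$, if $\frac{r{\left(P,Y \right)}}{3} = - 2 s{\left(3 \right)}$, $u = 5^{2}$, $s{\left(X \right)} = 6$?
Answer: $\frac{1}{22893} \approx 4.3681 \cdot 10^{-5}$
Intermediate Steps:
$u = 25$
$r{\left(P,Y \right)} = -36$ ($r{\left(P,Y \right)} = 3 \left(\left(-2\right) 6\right) = 3 \left(-12\right) = -36$)
$C{\left(p \right)} = - 4 p$ ($C{\left(p \right)} = \frac{\left(p + p\right) \left(-4\right)}{2} = \frac{2 p \left(-4\right)}{2} = \frac{\left(-8\right) p}{2} = - 4 p$)
$c{\left(N,R \right)} = 20736$ ($c{\left(N,R \right)} = \left(\left(-4\right) \left(-36\right)\right)^{2} = 144^{2} = 20736$)
$\frac{1}{c{\left(-51,36 + 10 \right)} + 2157} = \frac{1}{20736 + 2157} = \frac{1}{22893}$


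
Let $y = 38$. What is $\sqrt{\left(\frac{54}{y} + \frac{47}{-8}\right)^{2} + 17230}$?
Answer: $\frac{\sqrt{398540249}}{152} \approx 131.34$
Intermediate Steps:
$\sqrt{\left(\frac{54}{y} + \frac{47}{-8}\right)^{2} + 17230} = \sqrt{\left(\frac{54}{38} + \frac{47}{-8}\right)^{2} + 17230} = \sqrt{\left(54 \cdot \frac{1}{38} + 47 \left(- \frac{1}{8}\right)\right)^{2} + 17230} = \sqrt{\left(\frac{27}{19} - \frac{47}{8}\right)^{2} + 17230} = \sqrt{\left(- \frac{677}{152}\right)^{2} + 17230} = \sqrt{\frac{458329}{23104} + 17230} = \sqrt{\frac{398540249}{23104}} = \frac{\sqrt{398540249}}{152}$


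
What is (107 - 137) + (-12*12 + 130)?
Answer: -44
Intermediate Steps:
(107 - 137) + (-12*12 + 130) = -30 + (-144 + 130) = -30 - 14 = -44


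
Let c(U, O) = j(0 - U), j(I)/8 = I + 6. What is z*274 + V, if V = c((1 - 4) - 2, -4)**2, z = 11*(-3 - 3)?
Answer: -10340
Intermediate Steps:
j(I) = 48 + 8*I (j(I) = 8*(I + 6) = 8*(6 + I) = 48 + 8*I)
z = -66 (z = 11*(-6) = -66)
c(U, O) = 48 - 8*U (c(U, O) = 48 + 8*(0 - U) = 48 + 8*(-U) = 48 - 8*U)
V = 7744 (V = (48 - 8*((1 - 4) - 2))**2 = (48 - 8*(-3 - 2))**2 = (48 - 8*(-5))**2 = (48 + 40)**2 = 88**2 = 7744)
z*274 + V = -66*274 + 7744 = -18084 + 7744 = -10340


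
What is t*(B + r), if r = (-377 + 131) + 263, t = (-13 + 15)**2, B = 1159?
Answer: 4704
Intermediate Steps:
t = 4 (t = 2**2 = 4)
r = 17 (r = -246 + 263 = 17)
t*(B + r) = 4*(1159 + 17) = 4*1176 = 4704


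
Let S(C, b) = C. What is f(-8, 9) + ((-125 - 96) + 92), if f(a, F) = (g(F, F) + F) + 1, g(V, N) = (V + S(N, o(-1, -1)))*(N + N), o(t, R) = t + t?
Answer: 205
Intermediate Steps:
o(t, R) = 2*t
g(V, N) = 2*N*(N + V) (g(V, N) = (V + N)*(N + N) = (N + V)*(2*N) = 2*N*(N + V))
f(a, F) = 1 + F + 4*F² (f(a, F) = (2*F*(F + F) + F) + 1 = (2*F*(2*F) + F) + 1 = (4*F² + F) + 1 = (F + 4*F²) + 1 = 1 + F + 4*F²)
f(-8, 9) + ((-125 - 96) + 92) = (1 + 9 + 4*9²) + ((-125 - 96) + 92) = (1 + 9 + 4*81) + (-221 + 92) = (1 + 9 + 324) - 129 = 334 - 129 = 205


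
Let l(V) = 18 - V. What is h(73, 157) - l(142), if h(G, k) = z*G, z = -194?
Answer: -14038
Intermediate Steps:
h(G, k) = -194*G
h(73, 157) - l(142) = -194*73 - (18 - 1*142) = -14162 - (18 - 142) = -14162 - 1*(-124) = -14162 + 124 = -14038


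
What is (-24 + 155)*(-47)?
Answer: -6157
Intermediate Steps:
(-24 + 155)*(-47) = 131*(-47) = -6157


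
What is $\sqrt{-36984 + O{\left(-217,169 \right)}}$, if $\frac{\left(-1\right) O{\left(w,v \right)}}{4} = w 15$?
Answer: $2 i \sqrt{5991} \approx 154.8 i$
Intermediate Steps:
$O{\left(w,v \right)} = - 60 w$ ($O{\left(w,v \right)} = - 4 w 15 = - 4 \cdot 15 w = - 60 w$)
$\sqrt{-36984 + O{\left(-217,169 \right)}} = \sqrt{-36984 - -13020} = \sqrt{-36984 + 13020} = \sqrt{-23964} = 2 i \sqrt{5991}$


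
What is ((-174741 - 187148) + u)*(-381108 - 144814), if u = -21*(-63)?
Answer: 189629591852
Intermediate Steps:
u = 1323
((-174741 - 187148) + u)*(-381108 - 144814) = ((-174741 - 187148) + 1323)*(-381108 - 144814) = (-361889 + 1323)*(-525922) = -360566*(-525922) = 189629591852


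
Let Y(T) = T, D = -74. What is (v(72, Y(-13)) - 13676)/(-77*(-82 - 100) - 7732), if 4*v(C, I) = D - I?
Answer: -6085/2792 ≈ -2.1794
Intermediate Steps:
v(C, I) = -37/2 - I/4 (v(C, I) = (-74 - I)/4 = -37/2 - I/4)
(v(72, Y(-13)) - 13676)/(-77*(-82 - 100) - 7732) = ((-37/2 - ¼*(-13)) - 13676)/(-77*(-82 - 100) - 7732) = ((-37/2 + 13/4) - 13676)/(-77*(-182) - 7732) = (-61/4 - 13676)/(14014 - 7732) = -54765/4/6282 = -54765/4*1/6282 = -6085/2792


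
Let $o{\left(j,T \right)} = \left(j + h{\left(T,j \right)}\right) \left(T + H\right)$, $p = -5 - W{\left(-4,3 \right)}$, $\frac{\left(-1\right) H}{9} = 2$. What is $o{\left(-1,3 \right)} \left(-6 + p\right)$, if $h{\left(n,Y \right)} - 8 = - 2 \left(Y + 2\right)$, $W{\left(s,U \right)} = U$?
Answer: $1050$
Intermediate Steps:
$H = -18$ ($H = \left(-9\right) 2 = -18$)
$h{\left(n,Y \right)} = 4 - 2 Y$ ($h{\left(n,Y \right)} = 8 - 2 \left(Y + 2\right) = 8 - 2 \left(2 + Y\right) = 8 - \left(4 + 2 Y\right) = 4 - 2 Y$)
$p = -8$ ($p = -5 - 3 = -8$)
$o{\left(j,T \right)} = \left(-18 + T\right) \left(4 - j\right)$ ($o{\left(j,T \right)} = \left(j - \left(-4 + 2 j\right)\right) \left(T - 18\right) = \left(4 - j\right) \left(-18 + T\right) = \left(-18 + T\right) \left(4 - j\right)$)
$o{\left(-1,3 \right)} \left(-6 + p\right) = \left(-72 + 4 \cdot 3 + 18 \left(-1\right) - 3 \left(-1\right)\right) \left(-6 - 8\right) = \left(-72 + 12 - 18 + 3\right) \left(-14\right) = \left(-75\right) \left(-14\right) = 1050$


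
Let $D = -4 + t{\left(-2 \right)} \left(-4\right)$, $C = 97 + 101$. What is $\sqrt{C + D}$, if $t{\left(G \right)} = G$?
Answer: $\sqrt{202} \approx 14.213$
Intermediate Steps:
$C = 198$
$D = 4$ ($D = -4 - -8 = -4 + 8 = 4$)
$\sqrt{C + D} = \sqrt{198 + 4} = \sqrt{202}$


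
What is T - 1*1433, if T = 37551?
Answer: 36118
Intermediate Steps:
T - 1*1433 = 37551 - 1*1433 = 37551 - 1433 = 36118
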